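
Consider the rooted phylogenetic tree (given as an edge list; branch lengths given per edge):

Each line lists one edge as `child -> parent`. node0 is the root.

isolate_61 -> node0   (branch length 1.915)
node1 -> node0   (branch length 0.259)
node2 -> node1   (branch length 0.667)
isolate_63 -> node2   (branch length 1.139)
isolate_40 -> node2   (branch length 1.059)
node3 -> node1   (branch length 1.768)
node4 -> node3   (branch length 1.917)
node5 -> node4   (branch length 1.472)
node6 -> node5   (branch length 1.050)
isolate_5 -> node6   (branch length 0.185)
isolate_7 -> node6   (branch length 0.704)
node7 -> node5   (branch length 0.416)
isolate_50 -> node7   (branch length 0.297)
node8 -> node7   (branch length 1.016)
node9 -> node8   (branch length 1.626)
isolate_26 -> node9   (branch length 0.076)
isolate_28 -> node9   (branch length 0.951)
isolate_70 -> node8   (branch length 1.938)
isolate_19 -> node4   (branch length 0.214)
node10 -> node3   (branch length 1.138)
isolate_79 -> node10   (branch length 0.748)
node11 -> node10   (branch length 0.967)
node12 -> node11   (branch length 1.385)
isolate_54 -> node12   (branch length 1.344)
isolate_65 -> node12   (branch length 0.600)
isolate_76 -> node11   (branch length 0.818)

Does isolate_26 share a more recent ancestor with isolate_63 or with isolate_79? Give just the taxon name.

isolate_79

The MRCA of isolate_26 and isolate_79 subtends ((((isolate_5,isolate_7),(isolate_50,((isolate_26,isolate_28),isolate_70))),isolate_19),(isolate_79,((isolate_54,isolate_65),isolate_76))) (11 taxa).
The MRCA of isolate_26 and isolate_63 subtends ((isolate_63,isolate_40),((((isolate_5,isolate_7),(isolate_50,((isolate_26,isolate_28),isolate_70))),isolate_19),(isolate_79,((isolate_54,isolate_65),isolate_76)))) (13 taxa).
The first is nested inside the second, so isolate_26 shares a more recent common ancestor with isolate_79.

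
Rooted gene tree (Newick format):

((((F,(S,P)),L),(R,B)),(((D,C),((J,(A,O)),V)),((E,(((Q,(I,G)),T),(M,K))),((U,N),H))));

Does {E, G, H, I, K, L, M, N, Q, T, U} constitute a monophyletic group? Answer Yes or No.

The MRCA of the listed taxa is the root, so the smallest clade containing them is the whole tree.
That clade also contains A, B, C, D, F, J, O, P, R, S, V, which are not in the proposed group, so the group is not monophyletic.

No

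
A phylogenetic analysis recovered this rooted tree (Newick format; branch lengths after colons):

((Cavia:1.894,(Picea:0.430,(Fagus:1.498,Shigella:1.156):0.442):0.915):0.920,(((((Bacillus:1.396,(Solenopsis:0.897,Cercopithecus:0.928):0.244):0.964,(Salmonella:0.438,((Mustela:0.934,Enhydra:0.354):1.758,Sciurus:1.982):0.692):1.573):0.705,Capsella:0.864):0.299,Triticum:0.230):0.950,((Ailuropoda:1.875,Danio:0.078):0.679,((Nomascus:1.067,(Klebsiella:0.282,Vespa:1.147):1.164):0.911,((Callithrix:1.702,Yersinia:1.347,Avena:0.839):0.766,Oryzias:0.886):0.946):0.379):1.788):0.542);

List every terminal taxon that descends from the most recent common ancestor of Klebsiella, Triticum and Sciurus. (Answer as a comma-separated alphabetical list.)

Tracing Klebsiella: it sits inside (Klebsiella,Vespa).
Tracing Triticum: it sits inside ((((Bacillus,(Solenopsis,Cercopithecus)),(Salmonella,((Mustela,Enhydra),Sciurus))),Capsella),Triticum).
Tracing Sciurus: it sits inside ((Mustela,Enhydra),Sciurus).
The smallest clade enclosing all 3 is (((((Bacillus,(Solenopsis,Cercopithecus)),(Salmonella,((Mustela,Enhydra),Sciurus))),Capsella),Triticum),((Ailuropoda,Danio),((Nomascus,(Klebsiella,Vespa)),((Callithrix,Yersinia,Avena),Oryzias)))); the answer is its 18 terminal taxa in alphabetical order.

Ailuropoda, Avena, Bacillus, Callithrix, Capsella, Cercopithecus, Danio, Enhydra, Klebsiella, Mustela, Nomascus, Oryzias, Salmonella, Sciurus, Solenopsis, Triticum, Vespa, Yersinia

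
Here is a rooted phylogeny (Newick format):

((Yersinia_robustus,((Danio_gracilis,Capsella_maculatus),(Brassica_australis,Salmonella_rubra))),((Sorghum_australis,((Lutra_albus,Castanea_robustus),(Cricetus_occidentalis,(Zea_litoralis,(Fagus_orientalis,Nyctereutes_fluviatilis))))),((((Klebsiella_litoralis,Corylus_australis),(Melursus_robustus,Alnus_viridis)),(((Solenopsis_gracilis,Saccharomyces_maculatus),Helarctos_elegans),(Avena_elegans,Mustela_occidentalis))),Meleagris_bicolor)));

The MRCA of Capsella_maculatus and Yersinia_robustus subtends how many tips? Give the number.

The MRCA of Capsella_maculatus and Yersinia_robustus is the node subtending (Yersinia_robustus,((Danio_gracilis,Capsella_maculatus),(Brassica_australis,Salmonella_rubra))).
That clade contains 5 terminal taxa: Brassica_australis, Capsella_maculatus, Danio_gracilis, Salmonella_rubra, Yersinia_robustus.

5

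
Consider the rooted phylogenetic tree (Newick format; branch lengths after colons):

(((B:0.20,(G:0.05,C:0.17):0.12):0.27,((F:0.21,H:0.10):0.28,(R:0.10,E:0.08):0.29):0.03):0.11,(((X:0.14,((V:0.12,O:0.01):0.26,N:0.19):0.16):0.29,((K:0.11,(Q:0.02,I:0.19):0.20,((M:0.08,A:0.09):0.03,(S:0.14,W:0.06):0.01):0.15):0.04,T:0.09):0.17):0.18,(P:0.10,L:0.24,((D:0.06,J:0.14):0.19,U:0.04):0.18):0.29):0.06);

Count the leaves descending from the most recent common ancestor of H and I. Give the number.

The MRCA of H and I is the root, so the clade is the entire tree.
That clade contains 24 terminal taxa: A, B, C, D, E, F, G, H, I, J, K, L, M, N, O, P, Q, R, S, T, U, V, W, X.

24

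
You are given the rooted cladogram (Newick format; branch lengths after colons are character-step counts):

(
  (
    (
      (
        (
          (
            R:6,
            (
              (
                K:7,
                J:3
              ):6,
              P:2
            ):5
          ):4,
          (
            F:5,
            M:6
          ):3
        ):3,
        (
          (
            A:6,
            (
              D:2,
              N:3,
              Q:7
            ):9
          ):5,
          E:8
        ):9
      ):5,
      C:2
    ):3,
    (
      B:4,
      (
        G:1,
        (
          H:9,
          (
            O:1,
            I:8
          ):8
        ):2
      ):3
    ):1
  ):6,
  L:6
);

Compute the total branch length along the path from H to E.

The path runs H → … → MRCA → … → E; the MRCA is the node subtending (((((R,((K,J),P)),(F,M)),((A,(D,N,Q)),E)),C),(B,(G,(H,(O,I))))).
Branch lengths along that path: 9 + 2 + 3 + 1 + 3 + 5 + 9 + 8 = 40.

40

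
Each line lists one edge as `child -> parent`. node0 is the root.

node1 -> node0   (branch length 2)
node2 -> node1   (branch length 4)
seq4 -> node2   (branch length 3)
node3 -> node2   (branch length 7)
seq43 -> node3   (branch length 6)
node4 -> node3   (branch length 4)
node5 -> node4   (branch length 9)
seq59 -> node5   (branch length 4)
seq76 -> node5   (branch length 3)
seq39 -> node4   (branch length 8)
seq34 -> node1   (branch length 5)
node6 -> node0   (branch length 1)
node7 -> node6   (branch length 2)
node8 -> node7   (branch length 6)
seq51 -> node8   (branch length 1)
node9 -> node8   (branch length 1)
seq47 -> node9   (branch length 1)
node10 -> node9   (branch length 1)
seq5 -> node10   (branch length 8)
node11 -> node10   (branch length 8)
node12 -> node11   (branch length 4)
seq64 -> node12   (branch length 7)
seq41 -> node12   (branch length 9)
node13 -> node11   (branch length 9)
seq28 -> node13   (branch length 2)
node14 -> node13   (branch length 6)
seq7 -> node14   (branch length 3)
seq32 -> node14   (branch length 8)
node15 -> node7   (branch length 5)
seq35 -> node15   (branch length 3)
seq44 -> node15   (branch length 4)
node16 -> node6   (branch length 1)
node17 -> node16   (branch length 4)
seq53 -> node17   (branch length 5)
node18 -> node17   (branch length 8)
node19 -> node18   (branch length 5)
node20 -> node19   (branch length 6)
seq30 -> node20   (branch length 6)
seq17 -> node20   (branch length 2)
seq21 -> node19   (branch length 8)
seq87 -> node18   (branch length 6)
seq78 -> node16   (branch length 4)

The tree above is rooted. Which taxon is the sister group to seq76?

seq76 attaches to the tree at the node subtending (seq59,seq76).
The other lineage descending from that same node — the sister group — is the single tip seq59.

seq59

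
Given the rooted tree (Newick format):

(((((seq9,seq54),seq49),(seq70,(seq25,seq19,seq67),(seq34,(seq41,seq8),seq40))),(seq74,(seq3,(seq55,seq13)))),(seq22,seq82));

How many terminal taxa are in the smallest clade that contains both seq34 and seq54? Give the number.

The MRCA of seq34 and seq54 is the node subtending (((seq9,seq54),seq49),(seq70,(seq25,seq19,seq67),(seq34,(seq41,seq8),seq40))).
That clade contains 11 terminal taxa: seq19, seq25, seq34, seq40, seq41, seq49, seq54, seq67, seq70, seq8, seq9.

11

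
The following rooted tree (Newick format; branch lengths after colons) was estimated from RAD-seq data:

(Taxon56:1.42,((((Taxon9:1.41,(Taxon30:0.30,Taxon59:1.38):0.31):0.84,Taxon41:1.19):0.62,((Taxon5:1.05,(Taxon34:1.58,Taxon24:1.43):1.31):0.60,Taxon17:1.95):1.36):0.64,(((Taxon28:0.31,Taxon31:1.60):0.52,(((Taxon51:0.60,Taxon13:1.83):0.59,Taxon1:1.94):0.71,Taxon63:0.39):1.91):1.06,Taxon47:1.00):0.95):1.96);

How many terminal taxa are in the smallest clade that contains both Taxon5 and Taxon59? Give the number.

8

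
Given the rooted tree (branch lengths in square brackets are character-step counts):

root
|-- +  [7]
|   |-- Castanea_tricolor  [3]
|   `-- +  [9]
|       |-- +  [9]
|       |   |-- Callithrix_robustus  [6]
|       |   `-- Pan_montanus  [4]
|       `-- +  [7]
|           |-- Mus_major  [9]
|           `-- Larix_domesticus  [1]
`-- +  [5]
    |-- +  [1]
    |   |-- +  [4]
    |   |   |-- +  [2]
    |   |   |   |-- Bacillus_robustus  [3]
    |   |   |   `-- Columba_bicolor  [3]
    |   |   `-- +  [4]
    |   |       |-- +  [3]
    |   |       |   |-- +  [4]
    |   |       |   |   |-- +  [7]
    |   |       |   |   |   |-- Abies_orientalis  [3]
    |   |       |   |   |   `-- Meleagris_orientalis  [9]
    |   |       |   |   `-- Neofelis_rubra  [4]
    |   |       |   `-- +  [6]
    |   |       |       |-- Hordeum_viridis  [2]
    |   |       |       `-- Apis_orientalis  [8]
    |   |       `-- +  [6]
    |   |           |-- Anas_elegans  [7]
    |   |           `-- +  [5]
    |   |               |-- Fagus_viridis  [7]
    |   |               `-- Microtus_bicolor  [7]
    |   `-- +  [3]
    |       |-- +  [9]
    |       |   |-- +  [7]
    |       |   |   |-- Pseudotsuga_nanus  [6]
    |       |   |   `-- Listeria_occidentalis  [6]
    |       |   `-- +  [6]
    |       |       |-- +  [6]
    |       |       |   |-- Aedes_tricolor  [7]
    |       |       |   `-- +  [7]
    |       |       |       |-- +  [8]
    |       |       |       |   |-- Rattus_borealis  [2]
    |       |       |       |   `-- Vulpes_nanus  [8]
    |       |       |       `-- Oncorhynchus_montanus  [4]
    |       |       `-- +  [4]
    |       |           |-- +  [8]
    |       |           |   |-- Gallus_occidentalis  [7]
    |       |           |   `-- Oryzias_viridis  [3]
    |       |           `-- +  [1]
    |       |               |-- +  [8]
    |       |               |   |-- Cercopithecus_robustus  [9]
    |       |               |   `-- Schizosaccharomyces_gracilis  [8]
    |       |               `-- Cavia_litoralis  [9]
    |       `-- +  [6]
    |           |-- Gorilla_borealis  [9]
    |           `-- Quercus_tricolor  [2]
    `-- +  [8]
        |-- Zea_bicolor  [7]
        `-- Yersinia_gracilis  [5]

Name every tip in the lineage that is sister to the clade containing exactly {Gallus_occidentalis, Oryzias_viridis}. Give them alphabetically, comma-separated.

The clade containing exactly {Gallus_occidentalis, Oryzias_viridis} attaches to the tree at the node subtending ((Gallus_occidentalis,Oryzias_viridis),((Cercopithecus_robustus,Schizosaccharomyces_gracilis),Cavia_litoralis)).
The other lineage descending from that same node — the sister group — is ((Cercopithecus_robustus,Schizosaccharomyces_gracilis),Cavia_litoralis); its 3 tips in alphabetical order are the answer.

Cavia_litoralis, Cercopithecus_robustus, Schizosaccharomyces_gracilis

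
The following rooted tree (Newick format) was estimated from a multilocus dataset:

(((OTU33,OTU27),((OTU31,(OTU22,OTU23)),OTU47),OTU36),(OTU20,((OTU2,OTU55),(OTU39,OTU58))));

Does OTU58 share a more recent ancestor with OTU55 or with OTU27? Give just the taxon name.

OTU55

The MRCA of OTU58 and OTU55 subtends ((OTU2,OTU55),(OTU39,OTU58)) (4 taxa).
The MRCA of OTU58 and OTU27 is the root, subtending the entire tree (12 taxa).
The first is nested inside the second, so OTU58 shares a more recent common ancestor with OTU55.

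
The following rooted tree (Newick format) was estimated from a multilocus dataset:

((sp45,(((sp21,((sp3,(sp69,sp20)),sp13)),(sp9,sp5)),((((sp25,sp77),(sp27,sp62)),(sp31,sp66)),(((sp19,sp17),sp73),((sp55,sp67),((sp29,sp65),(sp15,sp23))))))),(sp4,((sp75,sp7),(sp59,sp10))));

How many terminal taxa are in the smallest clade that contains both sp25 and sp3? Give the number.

22

The MRCA of sp25 and sp3 is the node subtending (((sp21,((sp3,(sp69,sp20)),sp13)),(sp9,sp5)),((((sp25,sp77),(sp27,sp62)),(sp31,sp66)),(((sp19,sp17),sp73),((sp55,sp67),((sp29,sp65),(sp15,sp23)))))).
That clade contains 22 terminal taxa: sp13, sp15, sp17, sp19, sp20, sp21, sp23, sp25, sp27, sp29, sp3, sp31, sp5, sp55, sp62, sp65, sp66, sp67, sp69, sp73, sp77, sp9.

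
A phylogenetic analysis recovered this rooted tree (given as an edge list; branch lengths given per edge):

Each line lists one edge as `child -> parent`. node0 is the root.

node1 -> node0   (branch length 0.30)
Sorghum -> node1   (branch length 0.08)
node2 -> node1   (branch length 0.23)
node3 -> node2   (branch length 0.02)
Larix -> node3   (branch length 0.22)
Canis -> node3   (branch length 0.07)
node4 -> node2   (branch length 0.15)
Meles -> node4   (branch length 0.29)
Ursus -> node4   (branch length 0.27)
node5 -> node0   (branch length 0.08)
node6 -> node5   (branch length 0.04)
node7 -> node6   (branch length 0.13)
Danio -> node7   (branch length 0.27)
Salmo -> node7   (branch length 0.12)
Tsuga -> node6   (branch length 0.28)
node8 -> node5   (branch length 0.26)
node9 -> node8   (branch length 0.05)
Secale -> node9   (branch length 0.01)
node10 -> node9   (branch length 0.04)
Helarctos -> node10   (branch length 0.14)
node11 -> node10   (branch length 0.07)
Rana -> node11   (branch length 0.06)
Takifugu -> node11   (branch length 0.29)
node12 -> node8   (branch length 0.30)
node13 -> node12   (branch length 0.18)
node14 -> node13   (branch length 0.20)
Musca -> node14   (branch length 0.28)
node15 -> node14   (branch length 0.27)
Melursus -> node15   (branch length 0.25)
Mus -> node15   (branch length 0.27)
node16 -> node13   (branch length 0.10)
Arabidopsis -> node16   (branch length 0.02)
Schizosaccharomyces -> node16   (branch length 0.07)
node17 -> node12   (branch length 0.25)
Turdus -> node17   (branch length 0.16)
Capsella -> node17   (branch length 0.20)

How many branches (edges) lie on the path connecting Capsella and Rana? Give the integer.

7

The MRCA of Capsella and Rana is the node subtending ((Secale,(Helarctos,(Rana,Takifugu))),(((Musca,(Melursus,Mus)),(Arabidopsis,Schizosaccharomyces)),(Turdus,Capsella))).
From Capsella up to that node: 3 branches. From Rana up to the same node: 4 branches. Total: 3 + 4 = 7.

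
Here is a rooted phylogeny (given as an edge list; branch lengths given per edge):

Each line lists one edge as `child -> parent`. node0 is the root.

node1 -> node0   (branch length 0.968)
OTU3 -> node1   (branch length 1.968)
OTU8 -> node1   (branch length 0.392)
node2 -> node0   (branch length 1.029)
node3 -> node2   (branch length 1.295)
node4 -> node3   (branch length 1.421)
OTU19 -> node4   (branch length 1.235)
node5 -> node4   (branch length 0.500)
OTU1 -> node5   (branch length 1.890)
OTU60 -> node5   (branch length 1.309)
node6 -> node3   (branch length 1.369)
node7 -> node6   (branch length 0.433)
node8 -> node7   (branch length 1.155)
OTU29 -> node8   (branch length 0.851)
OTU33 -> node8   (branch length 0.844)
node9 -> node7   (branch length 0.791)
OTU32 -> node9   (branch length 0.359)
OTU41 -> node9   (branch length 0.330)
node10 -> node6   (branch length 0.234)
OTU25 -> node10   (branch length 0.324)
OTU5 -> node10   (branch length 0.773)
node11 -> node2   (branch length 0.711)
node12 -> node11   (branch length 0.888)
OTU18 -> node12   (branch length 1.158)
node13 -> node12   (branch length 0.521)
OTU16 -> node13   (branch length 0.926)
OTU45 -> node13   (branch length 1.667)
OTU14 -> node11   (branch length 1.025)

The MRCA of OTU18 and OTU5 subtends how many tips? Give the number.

The MRCA of OTU18 and OTU5 is the node subtending (((OTU19,(OTU1,OTU60)),(((OTU29,OTU33),(OTU32,OTU41)),(OTU25,OTU5))),((OTU18,(OTU16,OTU45)),OTU14)).
That clade contains 13 terminal taxa: OTU1, OTU14, OTU16, OTU18, OTU19, OTU25, OTU29, OTU32, OTU33, OTU41, OTU45, OTU5, OTU60.

13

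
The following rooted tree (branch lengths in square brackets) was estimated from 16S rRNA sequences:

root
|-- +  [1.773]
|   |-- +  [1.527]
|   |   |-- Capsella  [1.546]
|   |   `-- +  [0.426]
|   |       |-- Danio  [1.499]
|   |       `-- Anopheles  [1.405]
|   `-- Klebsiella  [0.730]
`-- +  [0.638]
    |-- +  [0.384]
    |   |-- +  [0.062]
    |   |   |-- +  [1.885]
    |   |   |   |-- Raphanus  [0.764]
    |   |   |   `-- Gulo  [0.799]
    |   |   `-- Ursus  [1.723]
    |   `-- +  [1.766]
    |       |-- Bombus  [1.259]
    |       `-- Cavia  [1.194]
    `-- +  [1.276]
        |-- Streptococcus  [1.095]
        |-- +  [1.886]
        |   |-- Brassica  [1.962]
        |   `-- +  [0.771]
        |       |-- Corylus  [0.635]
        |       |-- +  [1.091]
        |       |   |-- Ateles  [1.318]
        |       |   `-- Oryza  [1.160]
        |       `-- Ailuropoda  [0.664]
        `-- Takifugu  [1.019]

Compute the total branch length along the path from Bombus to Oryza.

The path runs Bombus → … → MRCA → … → Oryza; the MRCA is the node subtending ((((Raphanus,Gulo),Ursus),(Bombus,Cavia)),(Streptococcus,(Brassica,(Corylus,(Ateles,Oryza),Ailuropoda)),Takifugu)).
Branch lengths along that path: 1.259 + 1.766 + 0.384 + 1.276 + 1.886 + 0.771 + 1.091 + 1.160 = 9.593.

9.593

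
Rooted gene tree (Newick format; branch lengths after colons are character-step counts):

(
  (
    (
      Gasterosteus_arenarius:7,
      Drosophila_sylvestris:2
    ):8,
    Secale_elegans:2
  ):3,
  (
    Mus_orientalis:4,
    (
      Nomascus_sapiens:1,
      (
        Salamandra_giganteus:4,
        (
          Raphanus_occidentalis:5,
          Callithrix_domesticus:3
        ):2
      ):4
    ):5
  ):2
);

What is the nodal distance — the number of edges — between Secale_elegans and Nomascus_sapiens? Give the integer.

5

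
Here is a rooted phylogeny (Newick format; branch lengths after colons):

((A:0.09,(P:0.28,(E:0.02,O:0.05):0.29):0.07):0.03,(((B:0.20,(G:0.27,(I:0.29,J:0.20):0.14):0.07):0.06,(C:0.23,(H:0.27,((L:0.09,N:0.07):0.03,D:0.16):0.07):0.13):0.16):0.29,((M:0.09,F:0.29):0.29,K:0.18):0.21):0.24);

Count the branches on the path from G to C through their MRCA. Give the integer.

The MRCA of G and C is the node subtending ((B,(G,(I,J))),(C,(H,((L,N),D)))).
From G up to that node: 3 branches. From C up to the same node: 2 branches. Total: 3 + 2 = 5.

5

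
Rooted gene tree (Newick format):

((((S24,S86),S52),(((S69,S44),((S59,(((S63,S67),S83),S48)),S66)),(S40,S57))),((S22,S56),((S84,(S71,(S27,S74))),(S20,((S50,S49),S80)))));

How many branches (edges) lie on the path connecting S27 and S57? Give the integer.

10

The MRCA of S27 and S57 is the root of the tree.
From S27 up to that node: 6 branches. From S57 up to the same node: 4 branches. Total: 6 + 4 = 10.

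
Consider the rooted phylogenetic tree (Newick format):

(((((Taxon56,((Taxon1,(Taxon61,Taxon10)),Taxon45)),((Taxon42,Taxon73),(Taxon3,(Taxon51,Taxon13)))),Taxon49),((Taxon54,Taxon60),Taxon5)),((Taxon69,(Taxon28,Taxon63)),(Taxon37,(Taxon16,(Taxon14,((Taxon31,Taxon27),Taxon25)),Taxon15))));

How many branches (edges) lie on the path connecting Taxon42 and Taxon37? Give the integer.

The MRCA of Taxon42 and Taxon37 is the root of the tree.
From Taxon42 up to that node: 6 branches. From Taxon37 up to the same node: 3 branches. Total: 6 + 3 = 9.

9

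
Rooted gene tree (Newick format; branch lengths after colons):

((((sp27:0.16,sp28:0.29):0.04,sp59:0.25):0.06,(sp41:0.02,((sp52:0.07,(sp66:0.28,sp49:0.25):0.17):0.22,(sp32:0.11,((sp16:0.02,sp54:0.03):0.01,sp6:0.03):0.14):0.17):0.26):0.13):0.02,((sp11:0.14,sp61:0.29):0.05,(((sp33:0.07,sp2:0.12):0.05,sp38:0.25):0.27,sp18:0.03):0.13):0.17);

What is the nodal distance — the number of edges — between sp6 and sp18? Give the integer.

The MRCA of sp6 and sp18 is the root of the tree.
From sp6 up to that node: 6 branches. From sp18 up to the same node: 3 branches. Total: 6 + 3 = 9.

9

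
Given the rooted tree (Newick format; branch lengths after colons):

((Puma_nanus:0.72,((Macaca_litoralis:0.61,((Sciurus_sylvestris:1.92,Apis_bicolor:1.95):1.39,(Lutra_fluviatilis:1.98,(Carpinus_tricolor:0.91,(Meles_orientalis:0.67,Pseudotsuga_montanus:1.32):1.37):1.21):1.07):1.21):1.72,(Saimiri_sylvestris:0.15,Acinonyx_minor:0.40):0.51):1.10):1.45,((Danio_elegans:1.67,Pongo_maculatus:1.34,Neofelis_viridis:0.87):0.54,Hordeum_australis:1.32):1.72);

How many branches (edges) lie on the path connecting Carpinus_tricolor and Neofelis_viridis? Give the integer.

The MRCA of Carpinus_tricolor and Neofelis_viridis is the root of the tree.
From Carpinus_tricolor up to that node: 7 branches. From Neofelis_viridis up to the same node: 3 branches. Total: 7 + 3 = 10.

10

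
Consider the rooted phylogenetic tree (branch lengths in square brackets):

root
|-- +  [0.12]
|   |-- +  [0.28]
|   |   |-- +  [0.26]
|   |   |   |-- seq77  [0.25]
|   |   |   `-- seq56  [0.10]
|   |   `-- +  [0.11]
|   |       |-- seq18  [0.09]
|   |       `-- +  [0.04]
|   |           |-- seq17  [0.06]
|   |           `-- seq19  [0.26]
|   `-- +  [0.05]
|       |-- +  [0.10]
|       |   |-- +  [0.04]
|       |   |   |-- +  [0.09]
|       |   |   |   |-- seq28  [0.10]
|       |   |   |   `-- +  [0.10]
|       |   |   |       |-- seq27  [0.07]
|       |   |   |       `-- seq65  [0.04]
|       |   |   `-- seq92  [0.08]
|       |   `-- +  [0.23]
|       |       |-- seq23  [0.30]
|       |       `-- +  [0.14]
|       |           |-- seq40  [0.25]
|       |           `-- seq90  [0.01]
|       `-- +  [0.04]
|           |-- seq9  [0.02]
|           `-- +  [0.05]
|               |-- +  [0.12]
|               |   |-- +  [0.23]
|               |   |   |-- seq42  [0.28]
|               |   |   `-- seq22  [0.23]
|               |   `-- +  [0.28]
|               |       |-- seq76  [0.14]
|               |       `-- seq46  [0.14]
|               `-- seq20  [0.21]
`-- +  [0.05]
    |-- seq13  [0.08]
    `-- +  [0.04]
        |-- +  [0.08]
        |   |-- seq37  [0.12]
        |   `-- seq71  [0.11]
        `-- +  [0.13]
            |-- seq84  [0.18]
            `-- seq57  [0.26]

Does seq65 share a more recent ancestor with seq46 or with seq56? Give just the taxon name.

seq46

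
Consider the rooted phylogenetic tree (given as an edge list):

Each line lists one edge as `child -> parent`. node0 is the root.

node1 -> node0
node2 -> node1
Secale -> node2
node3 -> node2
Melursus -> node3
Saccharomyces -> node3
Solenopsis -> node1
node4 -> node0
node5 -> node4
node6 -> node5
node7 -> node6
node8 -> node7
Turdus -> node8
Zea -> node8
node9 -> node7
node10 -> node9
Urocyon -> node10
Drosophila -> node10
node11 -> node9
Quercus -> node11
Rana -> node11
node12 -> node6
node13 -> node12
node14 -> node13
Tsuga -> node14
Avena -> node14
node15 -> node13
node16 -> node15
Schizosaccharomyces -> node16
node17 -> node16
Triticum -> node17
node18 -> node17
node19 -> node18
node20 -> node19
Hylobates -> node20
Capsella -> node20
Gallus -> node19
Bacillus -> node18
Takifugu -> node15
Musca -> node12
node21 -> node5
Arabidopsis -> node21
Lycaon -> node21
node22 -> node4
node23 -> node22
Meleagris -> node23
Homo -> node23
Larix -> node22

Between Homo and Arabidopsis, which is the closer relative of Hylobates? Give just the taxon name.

Arabidopsis

The MRCA of Hylobates and Arabidopsis subtends ((((Turdus,Zea),((Urocyon,Drosophila),(Quercus,Rana))),(((Tsuga,Avena),((Schizosaccharomyces,(Triticum,(((Hylobates,Capsella),Gallus),Bacillus))),Takifugu)),Musca)),(Arabidopsis,Lycaon)) (18 taxa).
The MRCA of Hylobates and Homo subtends (((((Turdus,Zea),((Urocyon,Drosophila),(Quercus,Rana))),(((Tsuga,Avena),((Schizosaccharomyces,(Triticum,(((Hylobates,Capsella),Gallus),Bacillus))),Takifugu)),Musca)),(Arabidopsis,Lycaon)),((Meleagris,Homo),Larix)) (21 taxa).
The first is nested inside the second, so Hylobates shares a more recent common ancestor with Arabidopsis.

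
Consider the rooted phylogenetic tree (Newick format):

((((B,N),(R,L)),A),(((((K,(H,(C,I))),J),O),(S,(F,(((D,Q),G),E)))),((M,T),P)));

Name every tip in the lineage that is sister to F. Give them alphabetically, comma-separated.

F attaches to the tree at the node subtending (F,(((D,Q),G),E)).
The other lineage descending from that same node — the sister group — is (((D,Q),G),E); its 4 tips in alphabetical order are the answer.

D, E, G, Q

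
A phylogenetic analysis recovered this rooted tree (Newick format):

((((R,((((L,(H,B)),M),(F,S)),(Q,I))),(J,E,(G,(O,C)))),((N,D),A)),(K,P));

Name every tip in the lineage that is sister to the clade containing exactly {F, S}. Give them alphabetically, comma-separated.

B, H, L, M

The clade containing exactly {F, S} attaches to the tree at the node subtending (((L,(H,B)),M),(F,S)).
The other lineage descending from that same node — the sister group — is ((L,(H,B)),M); its 4 tips in alphabetical order are the answer.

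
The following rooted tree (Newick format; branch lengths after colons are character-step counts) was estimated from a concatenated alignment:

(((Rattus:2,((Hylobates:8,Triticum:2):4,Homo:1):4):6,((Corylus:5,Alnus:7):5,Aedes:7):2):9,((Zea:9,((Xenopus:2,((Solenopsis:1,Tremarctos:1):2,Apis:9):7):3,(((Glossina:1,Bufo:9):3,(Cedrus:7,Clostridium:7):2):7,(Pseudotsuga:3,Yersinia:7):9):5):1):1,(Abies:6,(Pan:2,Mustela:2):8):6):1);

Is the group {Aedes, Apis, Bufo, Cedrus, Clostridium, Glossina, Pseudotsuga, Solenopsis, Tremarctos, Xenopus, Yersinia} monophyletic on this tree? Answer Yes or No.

No

The MRCA of the listed taxa is the root, so the smallest clade containing them is the whole tree.
That clade also contains Abies, Alnus, Corylus, Homo, Hylobates, Mustela, Pan, Rattus, Triticum, Zea, which are not in the proposed group, so the group is not monophyletic.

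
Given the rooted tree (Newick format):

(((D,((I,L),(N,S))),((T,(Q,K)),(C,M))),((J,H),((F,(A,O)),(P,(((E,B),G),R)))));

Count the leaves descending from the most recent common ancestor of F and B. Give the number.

The MRCA of F and B is the node subtending ((F,(A,O)),(P,(((E,B),G),R))).
That clade contains 8 terminal taxa: A, B, E, F, G, O, P, R.

8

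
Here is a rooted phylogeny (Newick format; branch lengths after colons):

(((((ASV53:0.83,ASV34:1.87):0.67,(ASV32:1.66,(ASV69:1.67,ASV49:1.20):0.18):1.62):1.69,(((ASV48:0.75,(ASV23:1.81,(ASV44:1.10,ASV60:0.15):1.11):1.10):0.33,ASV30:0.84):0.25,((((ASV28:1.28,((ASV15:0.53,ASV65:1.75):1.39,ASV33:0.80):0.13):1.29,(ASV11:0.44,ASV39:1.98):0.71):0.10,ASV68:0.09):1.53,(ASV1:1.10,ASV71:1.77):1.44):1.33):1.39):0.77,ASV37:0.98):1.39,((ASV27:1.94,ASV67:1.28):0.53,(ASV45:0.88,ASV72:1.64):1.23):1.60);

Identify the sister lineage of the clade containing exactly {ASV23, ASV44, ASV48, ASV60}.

ASV30

The clade containing exactly {ASV23, ASV44, ASV48, ASV60} attaches to the tree at the node subtending ((ASV48,(ASV23,(ASV44,ASV60))),ASV30).
The other lineage descending from that same node — the sister group — is the single tip ASV30.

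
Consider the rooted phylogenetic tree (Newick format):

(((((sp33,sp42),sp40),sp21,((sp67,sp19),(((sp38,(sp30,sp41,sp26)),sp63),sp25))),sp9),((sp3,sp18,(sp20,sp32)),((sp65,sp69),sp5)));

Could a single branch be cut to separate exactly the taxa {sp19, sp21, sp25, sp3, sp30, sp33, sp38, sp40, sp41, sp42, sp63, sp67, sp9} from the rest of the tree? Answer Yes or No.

The MRCA of the listed taxa is the root, so the smallest clade containing them is the whole tree.
That clade also contains sp18, sp20, sp26, sp32, sp5, sp65, sp69, which are not in the proposed group, so the group is not monophyletic.

No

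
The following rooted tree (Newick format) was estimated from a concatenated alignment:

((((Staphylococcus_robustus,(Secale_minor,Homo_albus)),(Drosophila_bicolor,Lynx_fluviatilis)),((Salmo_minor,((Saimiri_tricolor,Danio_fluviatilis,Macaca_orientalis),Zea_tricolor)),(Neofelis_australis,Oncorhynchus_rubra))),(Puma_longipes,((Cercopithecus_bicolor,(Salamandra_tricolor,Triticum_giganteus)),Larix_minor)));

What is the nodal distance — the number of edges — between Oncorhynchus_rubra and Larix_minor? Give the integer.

7

The MRCA of Oncorhynchus_rubra and Larix_minor is the root of the tree.
From Oncorhynchus_rubra up to that node: 4 branches. From Larix_minor up to the same node: 3 branches. Total: 4 + 3 = 7.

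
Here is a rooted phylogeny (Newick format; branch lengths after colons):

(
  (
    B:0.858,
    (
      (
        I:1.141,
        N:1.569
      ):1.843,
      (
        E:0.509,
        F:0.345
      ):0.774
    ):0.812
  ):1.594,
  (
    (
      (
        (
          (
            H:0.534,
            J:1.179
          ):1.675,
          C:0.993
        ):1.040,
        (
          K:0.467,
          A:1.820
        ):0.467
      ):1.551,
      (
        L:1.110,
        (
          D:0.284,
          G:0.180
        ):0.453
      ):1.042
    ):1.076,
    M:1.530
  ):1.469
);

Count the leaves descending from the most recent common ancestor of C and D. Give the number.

8

The MRCA of C and D is the node subtending ((((H,J),C),(K,A)),(L,(D,G))).
That clade contains 8 terminal taxa: A, C, D, G, H, J, K, L.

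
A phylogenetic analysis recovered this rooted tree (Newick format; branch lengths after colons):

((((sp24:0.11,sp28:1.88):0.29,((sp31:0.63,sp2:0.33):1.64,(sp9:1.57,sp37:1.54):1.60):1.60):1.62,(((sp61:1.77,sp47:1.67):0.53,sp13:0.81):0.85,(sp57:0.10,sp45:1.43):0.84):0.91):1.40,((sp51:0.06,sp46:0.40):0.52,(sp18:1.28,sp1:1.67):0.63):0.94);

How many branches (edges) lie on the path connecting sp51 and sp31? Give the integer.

8

The MRCA of sp51 and sp31 is the root of the tree.
From sp51 up to that node: 3 branches. From sp31 up to the same node: 5 branches. Total: 3 + 5 = 8.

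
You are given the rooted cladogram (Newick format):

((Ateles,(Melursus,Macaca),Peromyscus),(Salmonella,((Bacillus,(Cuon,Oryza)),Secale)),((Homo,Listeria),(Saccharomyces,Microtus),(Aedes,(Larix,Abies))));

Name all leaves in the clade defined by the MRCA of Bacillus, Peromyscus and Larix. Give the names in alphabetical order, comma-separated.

Abies, Aedes, Ateles, Bacillus, Cuon, Homo, Larix, Listeria, Macaca, Melursus, Microtus, Oryza, Peromyscus, Saccharomyces, Salmonella, Secale

Tracing Bacillus: it sits inside (Bacillus,(Cuon,Oryza)).
Tracing Peromyscus: it sits inside (Ateles,(Melursus,Macaca),Peromyscus).
Tracing Larix: it sits inside (Larix,Abies).
The smallest clade enclosing all 3 is the whole tree (their MRCA is the root), so the answer is all 16 tips in alphabetical order.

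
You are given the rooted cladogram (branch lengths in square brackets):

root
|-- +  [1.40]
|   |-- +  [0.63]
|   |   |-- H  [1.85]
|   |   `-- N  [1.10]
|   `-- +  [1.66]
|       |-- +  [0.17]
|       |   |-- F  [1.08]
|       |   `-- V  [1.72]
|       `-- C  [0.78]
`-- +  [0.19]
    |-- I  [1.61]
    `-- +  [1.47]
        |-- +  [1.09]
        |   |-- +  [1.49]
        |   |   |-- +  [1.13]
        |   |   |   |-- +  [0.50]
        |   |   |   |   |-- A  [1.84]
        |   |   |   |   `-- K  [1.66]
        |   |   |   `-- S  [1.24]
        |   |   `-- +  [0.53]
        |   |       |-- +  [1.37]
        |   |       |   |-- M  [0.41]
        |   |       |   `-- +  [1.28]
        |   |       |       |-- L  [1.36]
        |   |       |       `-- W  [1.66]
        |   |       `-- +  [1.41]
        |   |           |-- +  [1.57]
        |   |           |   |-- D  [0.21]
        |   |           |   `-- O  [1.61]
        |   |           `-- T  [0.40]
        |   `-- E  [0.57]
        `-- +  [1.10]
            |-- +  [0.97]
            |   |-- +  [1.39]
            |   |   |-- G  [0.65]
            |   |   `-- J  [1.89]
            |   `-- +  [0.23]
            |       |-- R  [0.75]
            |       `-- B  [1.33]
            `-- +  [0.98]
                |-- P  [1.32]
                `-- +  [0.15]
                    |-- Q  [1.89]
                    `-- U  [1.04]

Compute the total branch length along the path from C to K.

The path runs C → … → MRCA → … → K; the MRCA is the root of the tree.
Branch lengths along that path: 0.78 + 1.66 + 1.40 + 0.19 + 1.47 + 1.09 + 1.49 + 1.13 + 0.50 + 1.66 = 11.37.

11.37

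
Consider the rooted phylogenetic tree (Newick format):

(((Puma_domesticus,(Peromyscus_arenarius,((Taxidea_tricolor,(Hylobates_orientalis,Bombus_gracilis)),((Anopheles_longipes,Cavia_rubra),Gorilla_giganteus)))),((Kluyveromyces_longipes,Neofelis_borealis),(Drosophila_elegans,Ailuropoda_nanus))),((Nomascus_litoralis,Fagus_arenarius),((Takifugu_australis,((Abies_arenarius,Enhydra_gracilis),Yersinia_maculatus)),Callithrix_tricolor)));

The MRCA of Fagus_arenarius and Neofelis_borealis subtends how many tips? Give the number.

The MRCA of Fagus_arenarius and Neofelis_borealis is the root, so the clade is the entire tree.
That clade contains 19 terminal taxa: Abies_arenarius, Ailuropoda_nanus, Anopheles_longipes, Bombus_gracilis, Callithrix_tricolor, Cavia_rubra, Drosophila_elegans, Enhydra_gracilis, Fagus_arenarius, Gorilla_giganteus, Hylobates_orientalis, Kluyveromyces_longipes, Neofelis_borealis, Nomascus_litoralis, Peromyscus_arenarius, Puma_domesticus, Takifugu_australis, Taxidea_tricolor, Yersinia_maculatus.

19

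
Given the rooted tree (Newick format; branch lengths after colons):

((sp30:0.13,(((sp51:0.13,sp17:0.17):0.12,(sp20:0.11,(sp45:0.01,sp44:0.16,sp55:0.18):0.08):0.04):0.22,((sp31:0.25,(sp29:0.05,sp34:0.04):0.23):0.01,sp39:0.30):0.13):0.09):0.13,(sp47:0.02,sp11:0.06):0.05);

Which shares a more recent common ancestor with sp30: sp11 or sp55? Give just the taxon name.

The MRCA of sp30 and sp55 subtends (sp30,(((sp51,sp17),(sp20,(sp45,sp44,sp55))),((sp31,(sp29,sp34)),sp39))) (11 taxa).
The MRCA of sp30 and sp11 is the root, subtending the entire tree (13 taxa).
The first is nested inside the second, so sp30 shares a more recent common ancestor with sp55.

sp55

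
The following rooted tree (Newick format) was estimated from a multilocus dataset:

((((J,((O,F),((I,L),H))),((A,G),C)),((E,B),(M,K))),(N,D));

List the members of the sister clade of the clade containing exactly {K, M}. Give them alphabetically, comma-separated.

The clade containing exactly {K, M} attaches to the tree at the node subtending ((E,B),(M,K)).
The other lineage descending from that same node — the sister group — is (E,B); its 2 tips in alphabetical order are the answer.

B, E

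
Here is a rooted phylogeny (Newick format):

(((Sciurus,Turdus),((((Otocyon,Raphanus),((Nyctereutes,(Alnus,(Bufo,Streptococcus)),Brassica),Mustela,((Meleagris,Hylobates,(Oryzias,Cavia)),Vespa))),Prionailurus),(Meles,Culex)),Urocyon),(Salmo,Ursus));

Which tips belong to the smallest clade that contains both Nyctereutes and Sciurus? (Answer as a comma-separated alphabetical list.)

Alnus, Brassica, Bufo, Cavia, Culex, Hylobates, Meleagris, Meles, Mustela, Nyctereutes, Oryzias, Otocyon, Prionailurus, Raphanus, Sciurus, Streptococcus, Turdus, Urocyon, Vespa

Tracing Nyctereutes: it sits inside (Nyctereutes,(Alnus,(Bufo,Streptococcus)),Brassica).
Tracing Sciurus: it sits inside (Sciurus,Turdus).
The smallest clade enclosing both is ((Sciurus,Turdus),((((Otocyon,Raphanus),((Nyctereutes,(Alnus,(Bufo,Streptococcus)),Brassica),Mustela,((Meleagris,Hylobates,(Oryzias,Cavia)),Vespa))),Prionailurus),(Meles,Culex)),Urocyon); the answer is its 19 terminal taxa in alphabetical order.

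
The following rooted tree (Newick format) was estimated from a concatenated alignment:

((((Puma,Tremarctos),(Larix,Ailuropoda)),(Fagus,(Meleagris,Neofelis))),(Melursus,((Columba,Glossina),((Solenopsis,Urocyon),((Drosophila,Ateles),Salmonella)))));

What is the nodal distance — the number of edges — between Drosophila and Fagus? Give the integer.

9

The MRCA of Drosophila and Fagus is the root of the tree.
From Drosophila up to that node: 6 branches. From Fagus up to the same node: 3 branches. Total: 6 + 3 = 9.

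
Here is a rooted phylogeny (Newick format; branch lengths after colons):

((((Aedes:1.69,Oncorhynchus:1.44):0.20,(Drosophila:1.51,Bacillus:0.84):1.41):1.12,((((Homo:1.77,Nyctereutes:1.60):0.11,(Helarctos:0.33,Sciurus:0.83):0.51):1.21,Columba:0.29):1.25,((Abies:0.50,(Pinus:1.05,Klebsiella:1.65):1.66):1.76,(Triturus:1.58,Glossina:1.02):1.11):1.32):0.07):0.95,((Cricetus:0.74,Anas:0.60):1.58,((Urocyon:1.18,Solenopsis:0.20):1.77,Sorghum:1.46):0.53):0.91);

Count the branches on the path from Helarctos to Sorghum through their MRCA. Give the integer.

The MRCA of Helarctos and Sorghum is the root of the tree.
From Helarctos up to that node: 6 branches. From Sorghum up to the same node: 3 branches. Total: 6 + 3 = 9.

9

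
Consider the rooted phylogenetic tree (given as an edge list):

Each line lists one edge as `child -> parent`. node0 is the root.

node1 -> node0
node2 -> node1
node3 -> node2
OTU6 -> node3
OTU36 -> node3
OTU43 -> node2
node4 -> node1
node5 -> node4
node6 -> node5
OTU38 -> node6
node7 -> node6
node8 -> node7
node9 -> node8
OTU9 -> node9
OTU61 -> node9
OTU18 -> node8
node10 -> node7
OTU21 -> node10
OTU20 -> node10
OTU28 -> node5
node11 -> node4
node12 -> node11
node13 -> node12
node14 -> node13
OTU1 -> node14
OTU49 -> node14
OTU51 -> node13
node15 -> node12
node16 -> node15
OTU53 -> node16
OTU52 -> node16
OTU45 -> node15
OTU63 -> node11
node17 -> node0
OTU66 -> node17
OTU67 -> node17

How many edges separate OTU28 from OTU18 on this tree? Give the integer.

The MRCA of OTU28 and OTU18 is the node subtending ((OTU38,(((OTU9,OTU61),OTU18),(OTU21,OTU20))),OTU28).
From OTU28 up to that node: 1 branch. From OTU18 up to the same node: 4 branches. Total: 1 + 4 = 5.

5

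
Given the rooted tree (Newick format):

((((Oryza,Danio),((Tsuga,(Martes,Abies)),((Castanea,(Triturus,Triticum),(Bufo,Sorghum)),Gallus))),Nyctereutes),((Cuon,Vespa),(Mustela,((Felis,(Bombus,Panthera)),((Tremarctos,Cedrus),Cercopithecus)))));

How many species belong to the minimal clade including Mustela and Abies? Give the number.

21

The MRCA of Mustela and Abies is the root, so the clade is the entire tree.
That clade contains 21 terminal taxa: Abies, Bombus, Bufo, Castanea, Cedrus, Cercopithecus, Cuon, Danio, Felis, Gallus, Martes, Mustela, Nyctereutes, Oryza, Panthera, Sorghum, Tremarctos, Triticum, Triturus, Tsuga, Vespa.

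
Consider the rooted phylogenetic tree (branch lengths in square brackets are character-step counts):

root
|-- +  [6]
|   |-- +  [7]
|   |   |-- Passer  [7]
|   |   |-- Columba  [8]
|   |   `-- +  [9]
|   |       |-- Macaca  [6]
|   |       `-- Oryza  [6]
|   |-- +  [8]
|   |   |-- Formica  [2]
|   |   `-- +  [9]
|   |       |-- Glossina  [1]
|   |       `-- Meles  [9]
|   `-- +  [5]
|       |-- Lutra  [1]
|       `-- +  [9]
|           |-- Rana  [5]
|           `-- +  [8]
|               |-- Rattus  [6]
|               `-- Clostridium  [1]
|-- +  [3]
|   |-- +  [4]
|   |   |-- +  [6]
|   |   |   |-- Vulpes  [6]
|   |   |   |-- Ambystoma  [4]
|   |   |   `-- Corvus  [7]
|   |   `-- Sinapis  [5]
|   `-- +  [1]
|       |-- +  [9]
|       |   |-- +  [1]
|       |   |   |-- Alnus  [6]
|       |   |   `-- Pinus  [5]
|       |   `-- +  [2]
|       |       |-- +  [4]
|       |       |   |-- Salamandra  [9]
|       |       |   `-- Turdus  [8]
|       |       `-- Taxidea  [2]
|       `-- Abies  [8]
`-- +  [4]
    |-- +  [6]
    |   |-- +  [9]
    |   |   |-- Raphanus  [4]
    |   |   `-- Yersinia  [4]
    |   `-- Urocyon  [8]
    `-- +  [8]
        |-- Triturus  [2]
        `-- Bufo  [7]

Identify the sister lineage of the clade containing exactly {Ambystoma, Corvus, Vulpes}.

The clade containing exactly {Ambystoma, Corvus, Vulpes} attaches to the tree at the node subtending ((Vulpes,Ambystoma,Corvus),Sinapis).
The other lineage descending from that same node — the sister group — is the single tip Sinapis.

Sinapis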